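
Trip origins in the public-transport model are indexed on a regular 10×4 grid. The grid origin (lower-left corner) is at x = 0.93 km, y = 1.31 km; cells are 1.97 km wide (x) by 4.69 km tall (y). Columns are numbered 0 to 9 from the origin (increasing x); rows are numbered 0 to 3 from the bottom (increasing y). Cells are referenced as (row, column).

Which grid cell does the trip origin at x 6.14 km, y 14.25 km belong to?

(2, 2)

Column index: ⌊(6.14 − 0.93) / 1.97⌋ = ⌊2.645⌋ = 2
Row offset from origin: ⌊(14.25 − 1.31) / 4.69⌋ = ⌊2.759⌋ = 2 → row 2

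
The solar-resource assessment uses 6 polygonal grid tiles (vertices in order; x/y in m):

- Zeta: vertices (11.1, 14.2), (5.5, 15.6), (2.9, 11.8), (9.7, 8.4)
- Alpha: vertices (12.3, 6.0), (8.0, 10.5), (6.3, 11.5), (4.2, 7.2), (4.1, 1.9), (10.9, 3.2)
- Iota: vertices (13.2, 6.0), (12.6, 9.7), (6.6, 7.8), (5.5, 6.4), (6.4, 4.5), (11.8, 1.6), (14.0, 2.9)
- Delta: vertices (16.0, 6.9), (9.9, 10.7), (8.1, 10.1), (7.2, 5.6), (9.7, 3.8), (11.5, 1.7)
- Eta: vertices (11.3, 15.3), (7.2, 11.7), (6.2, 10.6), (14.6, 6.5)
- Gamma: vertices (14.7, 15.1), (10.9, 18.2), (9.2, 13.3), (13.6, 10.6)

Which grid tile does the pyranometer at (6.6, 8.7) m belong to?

Cast a ray rightward from (6.6, 8.7). For each polygon, the edges (by vertex number in listed order) whose endpoints lie on opposite sides of y = 8.7, where each meets that height, and whether that is right or left of the point:
Zeta: 3–4 at x≈9.10 (right), 4–1 at x≈9.77 (right) → 2 crossings.
Alpha: 1–2 at x≈9.72 (right), 3–4 at x≈4.93 (left) → 1 crossing.
Iota: 1–2 at x≈12.76 (right), 2–3 at x≈9.44 (right) → 2 crossings.
Delta: 1–2 at x≈13.11 (right), 3–4 at x≈7.82 (right) → 2 crossings.
Eta: 3–4 at x≈10.09 (right), 4–1 at x≈13.78 (right) → 2 crossings.
Gamma: no edge straddles that height → 0 crossings.
Only Alpha has an odd count, so the point is inside Alpha.

Alpha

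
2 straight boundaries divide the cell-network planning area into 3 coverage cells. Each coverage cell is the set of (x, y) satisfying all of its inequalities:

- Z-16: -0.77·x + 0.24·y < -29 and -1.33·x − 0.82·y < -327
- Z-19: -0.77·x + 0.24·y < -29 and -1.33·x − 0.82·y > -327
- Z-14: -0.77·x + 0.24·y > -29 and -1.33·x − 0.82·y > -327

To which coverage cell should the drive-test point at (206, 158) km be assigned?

-0.77·206 + 0.24·158 = -120.700, which is < -29
-1.33·206 − 0.82·158 = -403.540, which is < -327
This sign pattern matches Z-16.

Z-16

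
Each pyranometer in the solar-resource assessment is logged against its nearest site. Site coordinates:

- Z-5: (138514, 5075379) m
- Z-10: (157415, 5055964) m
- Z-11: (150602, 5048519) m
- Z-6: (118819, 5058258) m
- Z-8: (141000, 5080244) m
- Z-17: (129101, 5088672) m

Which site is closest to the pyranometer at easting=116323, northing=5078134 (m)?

Z-17

Squared distances to each site:
Z-5: 500030506.000; Z-10: 2180061364.000; Z-11: 2052098066.000; Z-6: 401285392.000; Z-8: 613406429.000; Z-17: 274326728.000.
Minimum at Z-17.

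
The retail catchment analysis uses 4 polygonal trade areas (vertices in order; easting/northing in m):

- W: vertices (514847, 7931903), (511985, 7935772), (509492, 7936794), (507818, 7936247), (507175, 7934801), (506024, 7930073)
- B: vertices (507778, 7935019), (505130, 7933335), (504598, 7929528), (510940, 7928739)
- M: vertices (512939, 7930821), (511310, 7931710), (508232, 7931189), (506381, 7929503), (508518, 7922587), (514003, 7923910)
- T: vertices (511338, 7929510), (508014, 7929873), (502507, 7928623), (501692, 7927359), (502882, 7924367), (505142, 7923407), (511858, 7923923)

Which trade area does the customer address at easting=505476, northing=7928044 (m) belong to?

Cast a ray rightward from (505476, 7928044). For each polygon, the edges (by vertex number in listed order) whose endpoints lie on opposite sides of northing = 7928044, where each meets that height, and whether that is right or left of the point:
W: no edge straddles that height → 0 crossings.
B: no edge straddles that height → 0 crossings.
M: 4–5 at easting≈506831.8 (right), 6–1 at easting≈513366.5 (right) → 2 crossings.
T: 3–4 at easting≈502133.7 (left), 7–1 at easting≈511474.4 (right) → 1 crossing.
Only T has an odd count, so the point is inside T.

T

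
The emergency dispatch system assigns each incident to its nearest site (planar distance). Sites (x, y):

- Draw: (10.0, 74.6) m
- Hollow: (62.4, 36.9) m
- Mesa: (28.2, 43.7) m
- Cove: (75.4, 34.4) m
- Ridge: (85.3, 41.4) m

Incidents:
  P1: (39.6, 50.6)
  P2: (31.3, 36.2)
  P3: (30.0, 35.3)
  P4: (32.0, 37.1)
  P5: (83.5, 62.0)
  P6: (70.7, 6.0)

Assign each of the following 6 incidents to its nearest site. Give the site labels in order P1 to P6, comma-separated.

P1 → Mesa (d²=177.57)
P2 → Mesa (d²=65.86)
P3 → Mesa (d²=73.80)
P4 → Mesa (d²=58.00)
P5 → Ridge (d²=427.60)
P6 → Cove (d²=828.65)

Mesa, Mesa, Mesa, Mesa, Ridge, Cove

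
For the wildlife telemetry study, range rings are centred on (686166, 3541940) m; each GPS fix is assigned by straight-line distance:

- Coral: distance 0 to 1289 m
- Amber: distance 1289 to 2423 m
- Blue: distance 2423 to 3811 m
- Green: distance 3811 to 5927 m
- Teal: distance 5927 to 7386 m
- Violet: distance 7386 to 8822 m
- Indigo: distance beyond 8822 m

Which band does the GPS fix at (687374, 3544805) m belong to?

Blue

Distance = √((687374−686166)² + (3544805−3541940)²) = √(1459264.000 + 8208225.000) = 3109.259 m.
2423 ≤ 3109.259 < 3811 → Blue.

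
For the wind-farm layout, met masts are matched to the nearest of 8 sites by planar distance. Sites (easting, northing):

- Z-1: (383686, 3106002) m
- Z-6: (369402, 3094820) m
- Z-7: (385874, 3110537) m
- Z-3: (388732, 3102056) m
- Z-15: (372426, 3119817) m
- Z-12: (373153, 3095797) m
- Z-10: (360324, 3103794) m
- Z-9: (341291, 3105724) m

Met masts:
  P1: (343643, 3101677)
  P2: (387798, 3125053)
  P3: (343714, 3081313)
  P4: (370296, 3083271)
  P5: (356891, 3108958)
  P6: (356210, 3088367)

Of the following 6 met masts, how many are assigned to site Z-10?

1

P1 → Z-9
P2 → Z-7
P3 → Z-9
P4 → Z-6
P5 → Z-10
P6 → Z-6
1 of the 6 goes to Z-10.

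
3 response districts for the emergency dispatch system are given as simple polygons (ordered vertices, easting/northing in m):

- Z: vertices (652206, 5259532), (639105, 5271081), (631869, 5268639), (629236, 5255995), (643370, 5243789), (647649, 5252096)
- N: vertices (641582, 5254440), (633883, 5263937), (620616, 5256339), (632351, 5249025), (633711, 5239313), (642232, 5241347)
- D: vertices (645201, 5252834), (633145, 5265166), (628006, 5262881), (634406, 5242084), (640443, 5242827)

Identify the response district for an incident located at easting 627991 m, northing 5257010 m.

N

Cast a ray rightward from (627991, 5257010). For each polygon, the edges (by vertex number in listed order) whose endpoints lie on opposite sides of northing = 5257010, where each meets that height, and whether that is right or left of the point:
Z: 3–4 at easting≈629447.4 (right), 6–1 at easting≈650660.4 (right) → 2 crossings.
N: 1–2 at easting≈639498.6 (right), 2–3 at easting≈621787.6 (left) → 1 crossing.
D: 1–2 at easting≈641118.5 (right), 3–4 at easting≈629812.7 (right) → 2 crossings.
Only N has an odd count, so the point is inside N.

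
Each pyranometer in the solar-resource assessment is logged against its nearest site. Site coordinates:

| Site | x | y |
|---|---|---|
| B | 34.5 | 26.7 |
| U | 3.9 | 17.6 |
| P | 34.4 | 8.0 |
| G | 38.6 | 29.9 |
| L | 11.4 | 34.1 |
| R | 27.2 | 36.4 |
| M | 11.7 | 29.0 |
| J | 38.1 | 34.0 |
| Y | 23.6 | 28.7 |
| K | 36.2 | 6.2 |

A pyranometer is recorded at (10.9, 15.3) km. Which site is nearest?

Squared distances to each site:
B: 686.920; U: 54.290; P: 605.540; G: 980.450; L: 353.690; R: 710.900; M: 188.330; J: 1089.530; Y: 340.850; K: 722.900.
Minimum at U.

U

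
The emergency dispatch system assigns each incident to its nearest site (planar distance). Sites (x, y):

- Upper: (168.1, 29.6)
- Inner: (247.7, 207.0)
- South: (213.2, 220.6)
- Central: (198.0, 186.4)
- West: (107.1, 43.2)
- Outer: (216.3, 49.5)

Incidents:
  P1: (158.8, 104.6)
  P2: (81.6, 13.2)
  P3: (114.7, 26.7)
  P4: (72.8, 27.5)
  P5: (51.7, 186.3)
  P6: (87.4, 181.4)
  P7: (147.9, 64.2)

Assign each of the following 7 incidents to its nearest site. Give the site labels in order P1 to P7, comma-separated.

Upper, West, West, West, Central, Central, Upper

P1 → Upper (d²=5711.49)
P2 → West (d²=1550.25)
P3 → West (d²=330.01)
P4 → West (d²=1422.98)
P5 → Central (d²=21403.70)
P6 → Central (d²=12257.36)
P7 → Upper (d²=1605.20)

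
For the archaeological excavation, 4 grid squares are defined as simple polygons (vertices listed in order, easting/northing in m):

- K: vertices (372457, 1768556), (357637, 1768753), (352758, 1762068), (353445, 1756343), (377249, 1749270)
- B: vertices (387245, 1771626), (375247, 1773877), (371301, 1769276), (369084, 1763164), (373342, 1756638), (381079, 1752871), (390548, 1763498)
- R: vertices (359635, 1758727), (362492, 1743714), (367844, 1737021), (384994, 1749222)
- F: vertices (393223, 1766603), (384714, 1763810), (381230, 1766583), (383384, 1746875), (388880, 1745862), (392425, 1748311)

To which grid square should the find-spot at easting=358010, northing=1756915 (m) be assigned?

K

Cast a ray rightward from (358010, 1756915). For each polygon, the edges (by vertex number in listed order) whose endpoints lie on opposite sides of northing = 1756915, where each meets that height, and whether that is right or left of the point:
K: 3–4 at easting≈353376.4 (left), 5–1 at easting≈375349.4 (right) → 1 crossing.
B: 4–5 at easting≈373161.3 (right), 6–7 at easting≈384682.3 (right) → 2 crossings.
R: 1–2 at easting≈359979.8 (right), 4–1 at easting≈364469.4 (right) → 2 crossings.
F: 3–4 at easting≈382286.7 (right), 6–1 at easting≈392800.4 (right) → 2 crossings.
Only K has an odd count, so the point is inside K.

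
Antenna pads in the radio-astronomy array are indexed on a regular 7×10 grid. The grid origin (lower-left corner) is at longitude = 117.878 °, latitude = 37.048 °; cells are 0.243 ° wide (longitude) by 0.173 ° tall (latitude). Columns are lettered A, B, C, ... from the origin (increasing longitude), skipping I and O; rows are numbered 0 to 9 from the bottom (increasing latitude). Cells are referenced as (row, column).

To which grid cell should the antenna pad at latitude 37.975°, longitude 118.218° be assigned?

(5, B)

Column index: ⌊(118.218 − 117.878) / 0.243⌋ = ⌊1.399⌋ = 1 → column B
Row offset from origin: ⌊(37.975 − 37.048) / 0.173⌋ = ⌊5.358⌋ = 5 → row 5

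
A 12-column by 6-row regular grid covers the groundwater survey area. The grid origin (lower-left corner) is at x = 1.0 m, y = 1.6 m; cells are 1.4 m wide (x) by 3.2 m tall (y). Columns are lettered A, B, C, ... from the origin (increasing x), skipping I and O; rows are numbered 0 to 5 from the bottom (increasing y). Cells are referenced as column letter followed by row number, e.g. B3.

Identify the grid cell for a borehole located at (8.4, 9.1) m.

Column index: ⌊(8.4 − 1.0) / 1.4⌋ = ⌊5.286⌋ = 5 → column F
Row offset from origin: ⌊(9.1 − 1.6) / 3.2⌋ = ⌊2.344⌋ = 2 → row 2

F2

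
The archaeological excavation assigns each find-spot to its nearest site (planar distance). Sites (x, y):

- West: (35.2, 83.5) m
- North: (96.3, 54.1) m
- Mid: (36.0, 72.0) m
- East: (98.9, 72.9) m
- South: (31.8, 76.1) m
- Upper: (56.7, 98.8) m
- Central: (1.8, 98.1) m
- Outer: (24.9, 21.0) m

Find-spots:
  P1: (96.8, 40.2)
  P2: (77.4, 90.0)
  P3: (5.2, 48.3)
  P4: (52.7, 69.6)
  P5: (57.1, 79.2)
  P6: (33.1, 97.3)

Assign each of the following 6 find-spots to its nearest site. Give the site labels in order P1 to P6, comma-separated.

North, Upper, Outer, Mid, Upper, West

P1 → North (d²=193.46)
P2 → Upper (d²=505.93)
P3 → Outer (d²=1133.38)
P4 → Mid (d²=284.65)
P5 → Upper (d²=384.32)
P6 → West (d²=194.85)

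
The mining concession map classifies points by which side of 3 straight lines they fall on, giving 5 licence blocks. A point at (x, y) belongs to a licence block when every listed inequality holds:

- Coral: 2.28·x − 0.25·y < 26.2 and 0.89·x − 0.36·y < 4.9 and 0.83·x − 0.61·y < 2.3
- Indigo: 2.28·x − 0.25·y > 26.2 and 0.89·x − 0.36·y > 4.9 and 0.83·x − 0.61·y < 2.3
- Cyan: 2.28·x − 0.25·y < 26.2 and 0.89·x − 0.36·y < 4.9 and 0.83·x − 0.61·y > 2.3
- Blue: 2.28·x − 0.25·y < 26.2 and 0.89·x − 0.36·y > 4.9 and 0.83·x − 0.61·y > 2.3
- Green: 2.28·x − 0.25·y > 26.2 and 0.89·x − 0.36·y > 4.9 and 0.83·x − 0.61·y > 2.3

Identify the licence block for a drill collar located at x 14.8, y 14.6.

2.28·14.8 − 0.25·14.6 = 30.094, which is > 26.2
0.89·14.8 − 0.36·14.6 = 7.916, which is > 4.9
0.83·14.8 − 0.61·14.6 = 3.378, which is > 2.3
This sign pattern matches Green.

Green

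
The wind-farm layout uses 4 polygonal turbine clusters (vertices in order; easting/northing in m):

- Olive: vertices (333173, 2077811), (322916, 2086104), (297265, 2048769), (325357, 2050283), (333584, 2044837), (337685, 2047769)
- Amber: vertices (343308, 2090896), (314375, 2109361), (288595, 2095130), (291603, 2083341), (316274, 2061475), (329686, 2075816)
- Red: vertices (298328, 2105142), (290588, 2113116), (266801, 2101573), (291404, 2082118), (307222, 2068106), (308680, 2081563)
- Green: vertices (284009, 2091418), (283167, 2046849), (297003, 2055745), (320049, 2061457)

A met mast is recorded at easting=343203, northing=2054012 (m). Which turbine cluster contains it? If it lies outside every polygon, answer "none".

Cast a ray rightward from (343203, 2054012). For each polygon, the edges (by vertex number in listed order) whose endpoints lie on opposite sides of northing = 2054012, where each meets that height, and whether that is right or left of the point:
Olive: 2–3 at easting≈300867.2 (left), 6–1 at easting≈336747.4 (left) → 0 crossings.
Amber: no edge straddles that height → 0 crossings.
Red: no edge straddles that height → 0 crossings.
Green: 1–2 at easting≈283302.3 (left), 2–3 at easting≈294307.7 (left) → 0 crossings.
All counts are even, so the point lies outside every listed polygon.

none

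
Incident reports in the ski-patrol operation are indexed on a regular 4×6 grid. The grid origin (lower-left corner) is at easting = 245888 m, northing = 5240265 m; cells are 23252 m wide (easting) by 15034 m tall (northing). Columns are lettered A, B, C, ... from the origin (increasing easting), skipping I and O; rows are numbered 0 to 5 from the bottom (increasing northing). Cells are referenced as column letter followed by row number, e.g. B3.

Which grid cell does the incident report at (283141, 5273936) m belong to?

Column index: ⌊(283141 − 245888) / 23252⌋ = ⌊1.602⌋ = 1 → column B
Row offset from origin: ⌊(5273936 − 5240265) / 15034⌋ = ⌊2.240⌋ = 2 → row 2

B2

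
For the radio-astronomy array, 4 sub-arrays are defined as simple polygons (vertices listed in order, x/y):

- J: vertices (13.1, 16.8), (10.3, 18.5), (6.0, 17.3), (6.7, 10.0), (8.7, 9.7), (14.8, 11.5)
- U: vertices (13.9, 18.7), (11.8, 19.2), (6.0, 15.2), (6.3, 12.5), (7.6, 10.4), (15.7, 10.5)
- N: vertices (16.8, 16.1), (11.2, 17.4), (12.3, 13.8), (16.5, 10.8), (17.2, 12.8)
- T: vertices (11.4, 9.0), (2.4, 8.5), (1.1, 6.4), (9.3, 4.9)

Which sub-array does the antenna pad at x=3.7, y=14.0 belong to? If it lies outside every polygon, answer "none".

none

Cast a ray rightward from (3.7, 14.0). For each polygon, the edges (by vertex number in listed order) whose endpoints lie on opposite sides of y = 14.0, where each meets that height, and whether that is right or left of the point:
J: 3–4 at x≈6.32 (right), 6–1 at x≈14.00 (right) → 2 crossings.
U: 3–4 at x≈6.13 (right), 6–1 at x≈14.93 (right) → 2 crossings.
N: 2–3 at x≈12.24 (right), 5–1 at x≈17.05 (right) → 2 crossings.
T: no edge straddles that height → 0 crossings.
All counts are even, so the point lies outside every listed polygon.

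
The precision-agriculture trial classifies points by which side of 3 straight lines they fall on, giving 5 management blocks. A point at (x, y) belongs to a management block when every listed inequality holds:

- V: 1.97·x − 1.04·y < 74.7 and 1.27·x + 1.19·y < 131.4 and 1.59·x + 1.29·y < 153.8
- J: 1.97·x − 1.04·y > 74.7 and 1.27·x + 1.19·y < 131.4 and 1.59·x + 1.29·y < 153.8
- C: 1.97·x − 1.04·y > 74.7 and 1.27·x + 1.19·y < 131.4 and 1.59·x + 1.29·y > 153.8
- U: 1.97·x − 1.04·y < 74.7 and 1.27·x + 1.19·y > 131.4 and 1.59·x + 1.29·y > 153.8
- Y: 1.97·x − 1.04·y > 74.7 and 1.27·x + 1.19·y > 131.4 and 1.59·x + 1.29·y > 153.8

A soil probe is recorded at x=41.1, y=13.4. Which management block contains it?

V

1.97·41.1 − 1.04·13.4 = 67.031, which is < 74.7
1.27·41.1 + 1.19·13.4 = 68.143, which is < 131.4
1.59·41.1 + 1.29·13.4 = 82.635, which is < 153.8
This sign pattern matches V.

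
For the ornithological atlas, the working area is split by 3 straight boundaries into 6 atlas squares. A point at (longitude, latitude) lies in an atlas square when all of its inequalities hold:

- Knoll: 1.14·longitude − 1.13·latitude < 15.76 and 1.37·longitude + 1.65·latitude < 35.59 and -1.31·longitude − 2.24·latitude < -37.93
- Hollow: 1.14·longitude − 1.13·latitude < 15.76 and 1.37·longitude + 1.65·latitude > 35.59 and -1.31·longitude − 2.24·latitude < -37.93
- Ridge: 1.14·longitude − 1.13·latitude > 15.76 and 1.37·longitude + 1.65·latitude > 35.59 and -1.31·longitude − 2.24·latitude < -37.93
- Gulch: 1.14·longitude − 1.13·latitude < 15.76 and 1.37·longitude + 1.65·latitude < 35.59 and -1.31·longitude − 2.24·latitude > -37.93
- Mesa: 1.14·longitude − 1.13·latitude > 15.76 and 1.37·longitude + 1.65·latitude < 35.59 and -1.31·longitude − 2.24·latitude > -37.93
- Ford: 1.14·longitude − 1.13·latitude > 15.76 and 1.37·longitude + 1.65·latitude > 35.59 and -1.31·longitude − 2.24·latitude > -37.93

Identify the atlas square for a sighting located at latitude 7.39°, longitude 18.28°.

Hollow

1.14·18.28 − 1.13·7.39 = 12.489, which is < 15.76
1.37·18.28 + 1.65·7.39 = 37.237, which is > 35.59
-1.31·18.28 − 2.24·7.39 = -40.500, which is < -37.93
This sign pattern matches Hollow.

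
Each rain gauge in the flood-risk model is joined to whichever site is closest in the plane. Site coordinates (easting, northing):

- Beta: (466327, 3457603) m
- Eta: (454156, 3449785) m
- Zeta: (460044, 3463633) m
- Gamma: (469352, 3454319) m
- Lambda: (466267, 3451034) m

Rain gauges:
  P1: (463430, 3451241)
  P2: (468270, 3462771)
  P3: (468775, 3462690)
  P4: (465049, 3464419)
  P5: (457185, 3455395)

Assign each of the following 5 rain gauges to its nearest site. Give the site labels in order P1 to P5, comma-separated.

Lambda, Beta, Beta, Zeta, Eta

P1 → Lambda (d²=8091418.00)
P2 → Beta (d²=30483473.00)
P3 → Beta (d²=31870273.00)
P4 → Zeta (d²=25667821.00)
P5 → Eta (d²=40646941.00)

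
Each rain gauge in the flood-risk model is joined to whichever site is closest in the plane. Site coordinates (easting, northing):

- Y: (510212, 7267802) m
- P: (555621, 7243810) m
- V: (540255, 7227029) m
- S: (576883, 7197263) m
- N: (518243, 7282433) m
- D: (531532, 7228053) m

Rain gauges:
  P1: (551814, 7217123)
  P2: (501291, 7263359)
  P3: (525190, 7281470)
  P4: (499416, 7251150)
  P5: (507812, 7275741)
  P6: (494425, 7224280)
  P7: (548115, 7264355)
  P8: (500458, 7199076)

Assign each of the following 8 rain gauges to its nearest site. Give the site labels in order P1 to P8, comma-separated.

V, Y, N, Y, Y, D, P, D

P1 → V (d²=231739317.00)
P2 → Y (d²=99324490.00)
P3 → N (d²=49188178.00)
P4 → Y (d²=393842720.00)
P5 → Y (d²=68787721.00)
P6 → D (d²=1391164978.00)
P7 → P (d²=478437061.00)
P8 → D (d²=1805260005.00)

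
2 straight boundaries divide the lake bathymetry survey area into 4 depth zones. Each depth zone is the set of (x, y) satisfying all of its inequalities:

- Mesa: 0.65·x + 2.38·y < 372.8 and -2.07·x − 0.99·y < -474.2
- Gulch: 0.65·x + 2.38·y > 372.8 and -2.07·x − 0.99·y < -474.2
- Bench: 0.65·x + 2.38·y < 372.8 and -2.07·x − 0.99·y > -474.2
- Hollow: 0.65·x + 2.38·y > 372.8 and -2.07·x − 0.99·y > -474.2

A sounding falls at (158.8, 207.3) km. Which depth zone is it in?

Gulch

0.65·158.8 + 2.38·207.3 = 596.594, which is > 372.8
-2.07·158.8 − 0.99·207.3 = -533.943, which is < -474.2
This sign pattern matches Gulch.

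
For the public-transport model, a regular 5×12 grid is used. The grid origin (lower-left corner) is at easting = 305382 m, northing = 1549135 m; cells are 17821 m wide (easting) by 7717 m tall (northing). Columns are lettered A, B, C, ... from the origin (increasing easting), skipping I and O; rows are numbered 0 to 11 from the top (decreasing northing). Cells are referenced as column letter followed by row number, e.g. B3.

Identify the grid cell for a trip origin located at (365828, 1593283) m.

Column index: ⌊(365828 − 305382) / 17821⌋ = ⌊3.392⌋ = 3 → column D
Row offset from origin: ⌊(1593283 − 1549135) / 7717⌋ = ⌊5.721⌋ = 5 → row 6 (counted from top)

D6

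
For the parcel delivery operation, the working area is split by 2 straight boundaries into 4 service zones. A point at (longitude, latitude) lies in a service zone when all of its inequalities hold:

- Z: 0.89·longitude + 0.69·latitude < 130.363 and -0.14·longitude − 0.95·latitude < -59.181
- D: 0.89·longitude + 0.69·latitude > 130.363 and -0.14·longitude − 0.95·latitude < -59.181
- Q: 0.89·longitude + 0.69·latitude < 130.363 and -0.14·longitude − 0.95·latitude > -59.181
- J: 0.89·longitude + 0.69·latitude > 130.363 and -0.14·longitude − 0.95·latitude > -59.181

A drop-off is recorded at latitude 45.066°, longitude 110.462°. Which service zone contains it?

0.89·110.462 + 0.69·45.066 = 129.407, which is < 130.363
-0.14·110.462 − 0.95·45.066 = -58.277, which is > -59.181
This sign pattern matches Q.

Q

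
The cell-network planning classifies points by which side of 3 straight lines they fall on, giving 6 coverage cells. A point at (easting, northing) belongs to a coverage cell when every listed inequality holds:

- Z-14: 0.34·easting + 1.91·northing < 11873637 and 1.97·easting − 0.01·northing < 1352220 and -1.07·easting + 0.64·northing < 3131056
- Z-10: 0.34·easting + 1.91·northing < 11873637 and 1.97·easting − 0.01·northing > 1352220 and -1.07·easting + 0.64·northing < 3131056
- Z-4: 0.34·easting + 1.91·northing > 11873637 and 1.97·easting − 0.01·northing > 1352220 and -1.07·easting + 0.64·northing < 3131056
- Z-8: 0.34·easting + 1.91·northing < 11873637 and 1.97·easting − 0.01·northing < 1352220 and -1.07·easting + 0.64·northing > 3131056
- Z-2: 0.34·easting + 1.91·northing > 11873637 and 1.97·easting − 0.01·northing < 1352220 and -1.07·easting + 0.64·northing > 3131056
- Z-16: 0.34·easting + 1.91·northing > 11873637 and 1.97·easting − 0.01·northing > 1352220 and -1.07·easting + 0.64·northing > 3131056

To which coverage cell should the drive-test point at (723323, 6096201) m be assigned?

0.34·723323 + 1.91·6096201 = 11889673.730, which is > 11873637
1.97·723323 − 0.01·6096201 = 1363984.300, which is > 1352220
-1.07·723323 + 0.64·6096201 = 3127613.030, which is < 3131056
This sign pattern matches Z-4.

Z-4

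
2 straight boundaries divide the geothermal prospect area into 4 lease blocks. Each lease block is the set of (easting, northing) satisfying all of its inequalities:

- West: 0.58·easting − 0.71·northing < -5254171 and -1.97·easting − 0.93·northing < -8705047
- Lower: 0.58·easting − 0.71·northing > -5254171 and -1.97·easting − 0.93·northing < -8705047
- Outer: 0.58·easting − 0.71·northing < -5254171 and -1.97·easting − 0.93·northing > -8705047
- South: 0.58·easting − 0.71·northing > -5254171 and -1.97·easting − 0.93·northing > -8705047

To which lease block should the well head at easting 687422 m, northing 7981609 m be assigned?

0.58·687422 − 0.71·7981609 = -5268237.630, which is < -5254171
-1.97·687422 − 0.93·7981609 = -8777117.710, which is < -8705047
This sign pattern matches West.

West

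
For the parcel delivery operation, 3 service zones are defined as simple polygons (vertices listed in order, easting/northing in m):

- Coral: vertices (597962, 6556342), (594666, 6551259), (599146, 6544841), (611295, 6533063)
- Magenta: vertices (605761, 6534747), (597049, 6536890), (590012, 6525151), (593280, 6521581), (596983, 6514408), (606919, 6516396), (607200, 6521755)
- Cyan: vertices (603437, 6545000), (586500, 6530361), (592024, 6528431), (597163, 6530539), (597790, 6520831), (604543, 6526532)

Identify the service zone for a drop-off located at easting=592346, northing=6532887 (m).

Cyan

Cast a ray rightward from (592346, 6532887). For each polygon, the edges (by vertex number in listed order) whose endpoints lie on opposite sides of northing = 6532887, where each meets that height, and whether that is right or left of the point:
Coral: no edge straddles that height → 0 crossings.
Magenta: 2–3 at easting≈594649.4 (right), 7–1 at easting≈605967.0 (right) → 2 crossings.
Cyan: 1–2 at easting≈589422.5 (left), 6–1 at easting≈604162.4 (right) → 1 crossing.
Only Cyan has an odd count, so the point is inside Cyan.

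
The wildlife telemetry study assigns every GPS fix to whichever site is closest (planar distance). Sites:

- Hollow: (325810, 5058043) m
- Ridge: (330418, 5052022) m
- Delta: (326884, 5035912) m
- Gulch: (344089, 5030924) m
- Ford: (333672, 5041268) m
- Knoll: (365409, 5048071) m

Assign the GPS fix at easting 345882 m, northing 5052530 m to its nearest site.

Ridge

Squared distances to each site:
Hollow: 433278353.000; Ridge: 239393360.000; Delta: 637081928.000; Gulch: 470034085.000; Ford: 275916744.000; Knoll: 401186410.000.
Minimum at Ridge.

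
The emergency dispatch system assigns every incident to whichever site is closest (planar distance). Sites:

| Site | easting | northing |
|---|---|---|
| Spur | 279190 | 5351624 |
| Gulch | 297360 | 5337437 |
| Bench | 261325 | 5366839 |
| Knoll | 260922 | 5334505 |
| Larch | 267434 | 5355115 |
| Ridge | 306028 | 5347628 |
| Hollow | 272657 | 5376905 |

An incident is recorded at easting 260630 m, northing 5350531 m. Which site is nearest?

Squared distances to each site:
Spur: 345668249.000; Gulch: 1520545736.000; Bench: 266433889.000; Knoll: 256917940.000; Larch: 67307472.000; Ridge: 2069405813.000; Hollow: 840236605.000.
Minimum at Larch.

Larch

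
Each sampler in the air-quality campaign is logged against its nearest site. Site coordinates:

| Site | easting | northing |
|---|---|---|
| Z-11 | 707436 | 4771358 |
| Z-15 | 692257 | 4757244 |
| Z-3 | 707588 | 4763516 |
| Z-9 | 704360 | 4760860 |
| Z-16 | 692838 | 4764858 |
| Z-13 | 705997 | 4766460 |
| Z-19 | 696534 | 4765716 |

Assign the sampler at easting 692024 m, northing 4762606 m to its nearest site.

Squared distances to each site:
Z-11: 314127248.000; Z-15: 28805333.000; Z-3: 243066196.000; Z-9: 155225412.000; Z-16: 5734100.000; Z-13: 210098045.000; Z-19: 30012200.000.
Minimum at Z-16.

Z-16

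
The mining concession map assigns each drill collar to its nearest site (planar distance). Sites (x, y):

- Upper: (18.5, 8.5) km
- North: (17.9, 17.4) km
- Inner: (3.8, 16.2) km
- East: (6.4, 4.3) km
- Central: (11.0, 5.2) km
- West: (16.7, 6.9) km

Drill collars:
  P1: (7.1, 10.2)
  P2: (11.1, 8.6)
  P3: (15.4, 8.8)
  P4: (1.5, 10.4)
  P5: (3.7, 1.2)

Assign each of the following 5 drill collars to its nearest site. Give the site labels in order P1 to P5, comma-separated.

P1 → East (d²=35.30)
P2 → Central (d²=11.57)
P3 → West (d²=5.30)
P4 → Inner (d²=38.93)
P5 → East (d²=16.90)

East, Central, West, Inner, East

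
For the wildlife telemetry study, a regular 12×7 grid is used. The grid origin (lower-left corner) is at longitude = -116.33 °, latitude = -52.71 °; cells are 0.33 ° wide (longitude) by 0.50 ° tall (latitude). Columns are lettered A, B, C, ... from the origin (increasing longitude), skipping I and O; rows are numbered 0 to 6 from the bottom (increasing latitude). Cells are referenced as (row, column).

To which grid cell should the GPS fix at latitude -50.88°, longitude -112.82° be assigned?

(3, L)

Column index: ⌊(-112.82 − -116.33) / 0.33⌋ = ⌊10.636⌋ = 10 → column L
Row offset from origin: ⌊(-50.88 − -52.71) / 0.50⌋ = ⌊3.660⌋ = 3 → row 3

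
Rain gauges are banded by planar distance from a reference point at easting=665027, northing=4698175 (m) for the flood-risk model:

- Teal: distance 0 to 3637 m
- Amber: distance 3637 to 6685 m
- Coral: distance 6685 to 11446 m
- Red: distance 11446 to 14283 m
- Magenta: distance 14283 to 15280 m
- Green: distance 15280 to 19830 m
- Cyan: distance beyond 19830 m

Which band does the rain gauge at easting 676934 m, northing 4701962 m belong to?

Red

Distance = √((676934−665027)² + (4701962−4698175)²) = √(141776649.000 + 14341369.000) = 12494.720 m.
11446 ≤ 12494.720 < 14283 → Red.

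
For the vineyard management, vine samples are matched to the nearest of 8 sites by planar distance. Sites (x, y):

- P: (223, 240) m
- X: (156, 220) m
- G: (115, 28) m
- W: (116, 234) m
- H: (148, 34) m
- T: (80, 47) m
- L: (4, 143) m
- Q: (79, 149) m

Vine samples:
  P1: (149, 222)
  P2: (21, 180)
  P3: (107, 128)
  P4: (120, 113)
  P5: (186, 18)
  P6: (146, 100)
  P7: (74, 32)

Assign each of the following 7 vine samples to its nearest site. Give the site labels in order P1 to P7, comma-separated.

X, L, Q, Q, H, H, T

P1 → X (d²=53.00)
P2 → L (d²=1658.00)
P3 → Q (d²=1225.00)
P4 → Q (d²=2977.00)
P5 → H (d²=1700.00)
P6 → H (d²=4360.00)
P7 → T (d²=261.00)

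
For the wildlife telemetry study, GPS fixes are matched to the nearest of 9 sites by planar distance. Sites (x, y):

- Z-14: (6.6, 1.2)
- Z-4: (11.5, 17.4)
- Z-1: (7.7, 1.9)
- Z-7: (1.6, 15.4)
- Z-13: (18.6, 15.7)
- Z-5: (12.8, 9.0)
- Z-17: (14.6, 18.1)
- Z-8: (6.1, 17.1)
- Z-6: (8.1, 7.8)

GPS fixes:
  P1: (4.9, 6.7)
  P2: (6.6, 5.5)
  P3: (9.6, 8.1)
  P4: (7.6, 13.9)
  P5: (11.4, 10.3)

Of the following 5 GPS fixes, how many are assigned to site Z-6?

3

P1 → Z-6
P2 → Z-6
P3 → Z-6
P4 → Z-8
P5 → Z-5
3 of the 5 go to Z-6.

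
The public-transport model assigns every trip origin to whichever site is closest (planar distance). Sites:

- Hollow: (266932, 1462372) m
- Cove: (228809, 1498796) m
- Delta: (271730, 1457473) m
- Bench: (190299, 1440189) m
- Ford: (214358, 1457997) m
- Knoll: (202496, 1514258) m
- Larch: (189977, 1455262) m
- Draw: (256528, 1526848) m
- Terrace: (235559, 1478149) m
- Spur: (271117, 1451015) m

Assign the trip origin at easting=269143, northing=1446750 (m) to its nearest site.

Squared distances to each site:
Hollow: 248935405.000; Cove: 4335617672.000; Delta: 121675298.000; Bench: 6259423057.000; Ford: 3127891234.000; Knoll: 8999152673.000; Larch: 6339709700.000; Draw: 6574827829.000; Terrace: 2113782257.000; Spur: 22086901.000.
Minimum at Spur.

Spur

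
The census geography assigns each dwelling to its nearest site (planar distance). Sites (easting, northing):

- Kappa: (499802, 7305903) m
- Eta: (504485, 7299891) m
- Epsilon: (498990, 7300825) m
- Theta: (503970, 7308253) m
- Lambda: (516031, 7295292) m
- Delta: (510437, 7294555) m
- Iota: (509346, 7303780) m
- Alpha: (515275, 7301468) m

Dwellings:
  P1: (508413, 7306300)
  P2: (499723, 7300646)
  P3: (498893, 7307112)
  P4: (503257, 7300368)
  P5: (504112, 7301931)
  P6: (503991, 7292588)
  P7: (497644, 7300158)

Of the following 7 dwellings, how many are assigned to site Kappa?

1

P1 → Iota
P2 → Epsilon
P3 → Kappa
P4 → Eta
P5 → Eta
P6 → Delta
P7 → Epsilon
1 of the 7 goes to Kappa.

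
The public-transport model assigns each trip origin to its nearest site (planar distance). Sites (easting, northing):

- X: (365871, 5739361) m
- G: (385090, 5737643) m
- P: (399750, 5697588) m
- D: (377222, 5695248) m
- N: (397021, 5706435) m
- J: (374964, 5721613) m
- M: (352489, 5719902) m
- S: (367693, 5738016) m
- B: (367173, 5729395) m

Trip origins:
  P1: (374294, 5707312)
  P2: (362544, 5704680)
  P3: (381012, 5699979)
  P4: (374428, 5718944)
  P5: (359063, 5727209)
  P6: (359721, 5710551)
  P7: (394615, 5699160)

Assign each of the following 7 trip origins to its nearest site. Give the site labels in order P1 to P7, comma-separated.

D, D, D, J, B, M, P

P1 → D (d²=154113280.00)
P2 → D (d²=304406308.00)
P3 → D (d²=36746461.00)
P4 → J (d²=7410857.00)
P5 → B (d²=70550696.00)
P6 → M (d²=139743025.00)
P7 → P (d²=28839409.00)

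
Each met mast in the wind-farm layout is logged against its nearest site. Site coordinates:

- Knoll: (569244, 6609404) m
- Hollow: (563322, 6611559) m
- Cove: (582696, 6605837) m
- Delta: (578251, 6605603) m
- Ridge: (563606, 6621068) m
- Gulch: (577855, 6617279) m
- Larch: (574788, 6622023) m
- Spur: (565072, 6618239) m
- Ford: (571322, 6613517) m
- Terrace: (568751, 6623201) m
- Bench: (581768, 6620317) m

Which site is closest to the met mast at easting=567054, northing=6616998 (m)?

Spur

Squared distances to each site:
Knoll: 62464936.000; Hollow: 43510545.000; Cove: 369240085.000; Delta: 255218834.000; Ridge: 28453604.000; Gulch: 116740562.000; Larch: 85065381.000; Spur: 5468405.000; Ford: 30333185.000; Terrace: 41357018.000; Bench: 227517557.000.
Minimum at Spur.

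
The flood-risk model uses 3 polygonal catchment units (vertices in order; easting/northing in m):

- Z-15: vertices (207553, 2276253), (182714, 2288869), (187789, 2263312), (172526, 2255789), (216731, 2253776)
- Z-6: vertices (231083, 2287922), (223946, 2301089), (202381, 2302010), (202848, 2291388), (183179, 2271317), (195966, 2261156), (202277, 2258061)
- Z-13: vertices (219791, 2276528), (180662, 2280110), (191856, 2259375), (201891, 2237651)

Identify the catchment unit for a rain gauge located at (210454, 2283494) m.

Cast a ray rightward from (210454, 2283494). For each polygon, the edges (by vertex number in listed order) whose endpoints lie on opposite sides of northing = 2283494, where each meets that height, and whether that is right or left of the point:
Z-15: 1–2 at easting≈193296.6 (left), 2–3 at easting≈183781.3 (left) → 0 crossings.
Z-6: 4–5 at easting≈195112.1 (left), 7–1 at easting≈226811.4 (right) → 1 crossing.
Z-13: no edge straddles that height → 0 crossings.
Only Z-6 has an odd count, so the point is inside Z-6.

Z-6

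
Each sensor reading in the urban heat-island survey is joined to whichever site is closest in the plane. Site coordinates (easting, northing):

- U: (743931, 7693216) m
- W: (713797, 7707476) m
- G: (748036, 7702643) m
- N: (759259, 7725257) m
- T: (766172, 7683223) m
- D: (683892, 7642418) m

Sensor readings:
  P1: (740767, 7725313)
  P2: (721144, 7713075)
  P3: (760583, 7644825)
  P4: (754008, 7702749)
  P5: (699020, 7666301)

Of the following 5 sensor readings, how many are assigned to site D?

P1 → N
P2 → W
P3 → T
P4 → G
P5 → D
1 of the 5 goes to D.

1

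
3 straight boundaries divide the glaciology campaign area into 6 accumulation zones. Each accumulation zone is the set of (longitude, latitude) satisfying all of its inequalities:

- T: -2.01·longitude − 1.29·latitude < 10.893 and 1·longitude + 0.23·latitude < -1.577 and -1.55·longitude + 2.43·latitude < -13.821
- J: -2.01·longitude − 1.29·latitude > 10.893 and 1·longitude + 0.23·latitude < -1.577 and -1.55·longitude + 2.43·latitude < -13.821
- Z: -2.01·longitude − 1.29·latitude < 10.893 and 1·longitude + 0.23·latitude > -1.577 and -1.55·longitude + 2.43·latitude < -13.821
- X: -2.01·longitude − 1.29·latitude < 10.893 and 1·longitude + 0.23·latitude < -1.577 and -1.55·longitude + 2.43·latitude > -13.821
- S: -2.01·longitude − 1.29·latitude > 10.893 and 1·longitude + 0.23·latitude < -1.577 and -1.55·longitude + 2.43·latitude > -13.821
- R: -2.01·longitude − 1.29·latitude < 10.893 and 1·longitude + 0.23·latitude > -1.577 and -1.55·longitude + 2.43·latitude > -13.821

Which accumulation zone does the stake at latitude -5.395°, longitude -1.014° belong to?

-2.01·-1.014 − 1.29·-5.395 = 8.998, which is < 10.893
1·-1.014 + 0.23·-5.395 = -2.255, which is < -1.577
-1.55·-1.014 + 2.43·-5.395 = -11.538, which is > -13.821
This sign pattern matches X.

X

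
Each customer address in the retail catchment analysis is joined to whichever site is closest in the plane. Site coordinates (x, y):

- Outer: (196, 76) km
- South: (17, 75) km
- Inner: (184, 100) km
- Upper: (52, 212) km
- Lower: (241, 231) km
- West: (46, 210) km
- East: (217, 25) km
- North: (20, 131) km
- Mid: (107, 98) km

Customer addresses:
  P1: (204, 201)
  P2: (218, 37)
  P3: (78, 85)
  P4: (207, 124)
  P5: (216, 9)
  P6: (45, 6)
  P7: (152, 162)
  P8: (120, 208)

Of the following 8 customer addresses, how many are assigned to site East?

P1 → Lower
P2 → East
P3 → Mid
P4 → Inner
P5 → East
P6 → South
P7 → Inner
P8 → Upper
2 of the 8 go to East.

2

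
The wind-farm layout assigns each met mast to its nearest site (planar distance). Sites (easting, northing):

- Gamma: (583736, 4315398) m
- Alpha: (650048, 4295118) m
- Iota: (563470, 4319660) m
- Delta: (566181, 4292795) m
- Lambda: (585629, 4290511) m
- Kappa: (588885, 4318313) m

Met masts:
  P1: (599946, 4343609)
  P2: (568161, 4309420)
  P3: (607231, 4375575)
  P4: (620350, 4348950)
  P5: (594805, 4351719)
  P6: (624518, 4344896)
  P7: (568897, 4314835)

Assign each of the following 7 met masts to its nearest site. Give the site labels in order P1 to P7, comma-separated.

P1 → Kappa (d²=762233337.00)
P2 → Iota (d²=126863081.00)
P3 → Kappa (d²=3615512360.00)
P4 → Kappa (d²=1928671994.00)
P5 → Kappa (d²=1151007236.00)
P6 → Kappa (d²=1976366578.00)
P7 → Iota (d²=52732954.00)

Kappa, Iota, Kappa, Kappa, Kappa, Kappa, Iota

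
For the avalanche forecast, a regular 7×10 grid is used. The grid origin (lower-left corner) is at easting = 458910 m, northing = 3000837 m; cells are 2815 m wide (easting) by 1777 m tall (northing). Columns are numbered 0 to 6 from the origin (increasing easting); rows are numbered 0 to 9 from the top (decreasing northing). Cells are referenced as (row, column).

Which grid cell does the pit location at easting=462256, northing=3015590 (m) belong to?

(1, 1)

Column index: ⌊(462256 − 458910) / 2815⌋ = ⌊1.189⌋ = 1
Row offset from origin: ⌊(3015590 − 3000837) / 1777⌋ = ⌊8.302⌋ = 8 → row 1 (counted from top)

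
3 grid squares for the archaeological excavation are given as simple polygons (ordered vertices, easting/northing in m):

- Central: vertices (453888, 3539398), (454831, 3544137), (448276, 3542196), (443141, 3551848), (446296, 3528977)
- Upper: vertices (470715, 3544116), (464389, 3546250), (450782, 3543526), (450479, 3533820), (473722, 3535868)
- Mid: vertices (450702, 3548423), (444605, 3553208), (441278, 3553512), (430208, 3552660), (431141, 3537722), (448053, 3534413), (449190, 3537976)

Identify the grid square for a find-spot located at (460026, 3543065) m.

Upper

Cast a ray rightward from (460026, 3543065). For each polygon, the edges (by vertex number in listed order) whose endpoints lie on opposite sides of northing = 3543065, where each meets that height, and whether that is right or left of the point:
Central: 1–2 at easting≈454617.7 (left), 2–3 at easting≈451210.7 (left), 3–4 at easting≈447813.7 (left), 4–5 at easting≈444352.6 (left) → 0 crossings.
Upper: 3–4 at easting≈450767.6 (left), 5–1 at easting≈471098.2 (right) → 1 crossing.
Mid: 4–5 at easting≈430807.3 (left), 7–1 at easting≈449926.5 (left) → 0 crossings.
Only Upper has an odd count, so the point is inside Upper.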